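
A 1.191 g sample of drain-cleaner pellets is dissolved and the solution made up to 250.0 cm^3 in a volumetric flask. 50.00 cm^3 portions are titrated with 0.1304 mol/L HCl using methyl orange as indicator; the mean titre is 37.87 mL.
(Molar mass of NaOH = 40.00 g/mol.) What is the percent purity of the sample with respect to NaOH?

NaOH + HCl → NaCl + H2O
n(HCl) per titration = 0.03787 × 0.1304 = 4.938 × 10^-3 mol
n(NaOH) in each aliquot = 4.938 × 10^-3 mol (1:1 ratio)
n(NaOH) in the whole flask = 4.938 × 10^-3 × 250.0/50.00 = 0.02469 mol
mass of NaOH = 0.02469 × 40.00 = 0.9876 g
% NaOH = 0.9876 / 1.191 × 100 = 82.93 %

82.93 %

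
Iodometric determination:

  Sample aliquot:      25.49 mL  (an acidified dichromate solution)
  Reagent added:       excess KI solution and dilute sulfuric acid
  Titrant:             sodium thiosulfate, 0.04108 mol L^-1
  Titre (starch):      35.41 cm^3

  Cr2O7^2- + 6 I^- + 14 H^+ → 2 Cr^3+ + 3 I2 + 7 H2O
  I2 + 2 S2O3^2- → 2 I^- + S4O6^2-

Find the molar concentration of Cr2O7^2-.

n(S2O3^2-) = 0.03541 × 0.04108 = 1.455 × 10^-3 mol
n(I2) = n(S2O3^2-)/2 = 7.273 × 10^-4 mol
From the 1:3 ratio, n(Cr2O7^2-) in the aliquot = 1/3 × 7.273 × 10^-4 = 2.424 × 10^-4 mol
[Cr2O7^2-] = 2.424 × 10^-4 / 0.02549 = 0.009511 mol/L

0.009511 mol/L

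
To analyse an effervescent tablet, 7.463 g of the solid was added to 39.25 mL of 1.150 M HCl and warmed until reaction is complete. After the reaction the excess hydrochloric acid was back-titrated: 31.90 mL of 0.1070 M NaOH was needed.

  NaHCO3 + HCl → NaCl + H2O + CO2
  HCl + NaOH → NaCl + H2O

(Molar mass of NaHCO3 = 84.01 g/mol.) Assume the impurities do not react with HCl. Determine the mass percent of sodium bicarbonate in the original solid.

n(HCl) added = 0.03925 × 1.150 = 0.04514 mol
n(NaOH) used in back-titration = 0.03190 × 0.1070 = 3.413 × 10^-3 mol
n(HCl) left over = 3.413 × 10^-3 mol (1:1 ratio)
n(HCl) consumed by analyte = 0.04514 − 3.413 × 10^-3 = 0.04172 mol
n(NaHCO3) = 0.04172 mol (1:1 ratio)
mass of NaHCO3 = 0.04172 × 84.01 = 3.505 g
% NaHCO3 = 3.505 / 7.463 × 100 = 46.97 %

46.97 %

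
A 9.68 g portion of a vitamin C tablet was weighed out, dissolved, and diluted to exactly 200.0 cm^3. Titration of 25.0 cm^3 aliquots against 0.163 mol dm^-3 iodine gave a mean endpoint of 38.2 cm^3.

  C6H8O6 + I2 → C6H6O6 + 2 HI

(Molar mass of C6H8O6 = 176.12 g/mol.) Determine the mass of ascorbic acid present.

8.77 g

n(I2) per titration = 0.0382 × 0.163 = 6.23 × 10^-3 mol
n(C6H8O6) in each aliquot = 6.23 × 10^-3 mol (1:1 ratio)
n(C6H8O6) in the whole flask = 6.23 × 10^-3 × 200.0/25.0 = 0.0498 mol
mass of C6H8O6 = 0.0498 × 176.12 = 8.77 g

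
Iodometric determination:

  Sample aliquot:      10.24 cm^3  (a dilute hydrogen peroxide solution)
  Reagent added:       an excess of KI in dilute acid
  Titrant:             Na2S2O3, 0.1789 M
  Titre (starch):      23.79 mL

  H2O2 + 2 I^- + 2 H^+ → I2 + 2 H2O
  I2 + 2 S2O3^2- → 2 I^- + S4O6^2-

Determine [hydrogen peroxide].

0.2078 M

n(S2O3^2-) = 0.02379 × 0.1789 = 4.256 × 10^-3 mol
n(I2) = n(S2O3^2-)/2 = 2.128 × 10^-3 mol
n(H2O2) in the aliquot = 2.128 × 10^-3 mol (1:1 ratio)
[H2O2] = 2.128 × 10^-3 / 0.01024 = 0.2078 mol/L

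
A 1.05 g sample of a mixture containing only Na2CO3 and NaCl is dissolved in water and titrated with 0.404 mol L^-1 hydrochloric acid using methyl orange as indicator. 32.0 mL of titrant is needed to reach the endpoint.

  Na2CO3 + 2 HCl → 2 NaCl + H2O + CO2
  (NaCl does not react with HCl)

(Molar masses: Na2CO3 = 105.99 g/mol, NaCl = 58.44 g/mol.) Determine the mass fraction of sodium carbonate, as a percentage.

n(HCl) = 0.0320 × 0.404 = 0.0129 mol
Let x = n(Na2CO3), y = n(NaCl).
Titrant: 2x = 0.0129;  mass: 105.99x + 58.44y = 1.05
Solving, x = 6.46 × 10^-3 mol, y = 6.24 × 10^-3 mol
mass of Na2CO3 = 6.46 × 10^-3 × 105.99 = 0.685 g
% Na2CO3 = 0.685 / 1.05 × 100 = 65.2 %

65.2 %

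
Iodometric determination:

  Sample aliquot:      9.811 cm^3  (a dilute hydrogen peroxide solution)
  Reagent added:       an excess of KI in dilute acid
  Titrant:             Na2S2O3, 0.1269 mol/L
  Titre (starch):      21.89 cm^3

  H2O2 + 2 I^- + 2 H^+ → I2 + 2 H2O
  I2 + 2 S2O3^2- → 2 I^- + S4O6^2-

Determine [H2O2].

0.1416 mol/L

n(S2O3^2-) = 0.02189 × 0.1269 = 2.778 × 10^-3 mol
n(I2) = n(S2O3^2-)/2 = 1.389 × 10^-3 mol
n(H2O2) in the aliquot = 1.389 × 10^-3 mol (1:1 ratio)
[H2O2] = 1.389 × 10^-3 / 0.009811 = 0.1416 mol/L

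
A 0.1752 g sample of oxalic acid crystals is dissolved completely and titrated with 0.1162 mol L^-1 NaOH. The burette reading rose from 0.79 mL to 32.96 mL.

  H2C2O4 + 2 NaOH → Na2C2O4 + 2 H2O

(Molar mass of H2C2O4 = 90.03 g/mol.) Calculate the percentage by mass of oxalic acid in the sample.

96.05 %

n(NaOH) = 0.03217 L × 0.1162 mol/L = 3.738 × 10^-3 mol
From the 1:2 ratio, n(H2C2O4) = 1/2 × 3.738 × 10^-3 = 1.869 × 10^-3 mol
mass of H2C2O4 = 1.869 × 10^-3 × 90.03 g/mol = 0.1683 g
% H2C2O4 = 0.1683 / 0.1752 × 100 = 96.05 %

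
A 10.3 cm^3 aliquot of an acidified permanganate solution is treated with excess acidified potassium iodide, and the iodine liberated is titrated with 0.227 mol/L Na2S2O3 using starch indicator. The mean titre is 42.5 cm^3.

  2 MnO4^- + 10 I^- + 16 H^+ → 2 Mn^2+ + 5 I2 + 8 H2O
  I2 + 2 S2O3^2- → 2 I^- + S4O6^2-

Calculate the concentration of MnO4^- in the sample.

0.187 mol/L

n(S2O3^2-) = 0.0425 × 0.227 = 9.65 × 10^-3 mol
n(I2) = n(S2O3^2-)/2 = 4.82 × 10^-3 mol
From the 2:5 ratio, n(MnO4^-) in the aliquot = 2/5 × 4.82 × 10^-3 = 1.93 × 10^-3 mol
[MnO4^-] = 1.93 × 10^-3 / 0.0103 = 0.187 mol/L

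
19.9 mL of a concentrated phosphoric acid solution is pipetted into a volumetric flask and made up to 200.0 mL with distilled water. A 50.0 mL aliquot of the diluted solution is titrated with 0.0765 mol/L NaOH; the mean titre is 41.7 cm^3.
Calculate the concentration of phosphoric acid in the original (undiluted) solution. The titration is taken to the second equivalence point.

0.321 mol/L

H3PO4 + 2 NaOH → Na2HPO4 + 2 H2O
n(NaOH) = 0.0417 × 0.0765 = 3.19 × 10^-3 mol
From the 1:2 ratio, n(H3PO4) in the aliquot = 1/2 × 3.19 × 10^-3 = 1.60 × 10^-3 mol
[H3PO4]_dilute = 1.60 × 10^-3 / 0.0500 = 0.0319 mol/L
Dilution factor = 200.0 / 19.9 = 10.05
[H3PO4]_stock = 0.0319 × 10.05 = 0.321 mol/L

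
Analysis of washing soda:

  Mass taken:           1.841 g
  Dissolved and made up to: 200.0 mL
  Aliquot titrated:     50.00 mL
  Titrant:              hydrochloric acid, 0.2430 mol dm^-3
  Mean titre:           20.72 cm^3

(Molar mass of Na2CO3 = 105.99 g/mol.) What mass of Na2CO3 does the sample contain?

1.067 g

Na2CO3 + 2 HCl → 2 NaCl + H2O + CO2
n(HCl) per titration = 0.02072 × 0.2430 = 5.035 × 10^-3 mol
From the 1:2 ratio, n(Na2CO3) in each aliquot = 1/2 × 5.035 × 10^-3 = 2.517 × 10^-3 mol
n(Na2CO3) in the whole flask = 2.517 × 10^-3 × 200.0/50.00 = 0.01007 mol
mass of Na2CO3 = 0.01007 × 105.99 = 1.067 g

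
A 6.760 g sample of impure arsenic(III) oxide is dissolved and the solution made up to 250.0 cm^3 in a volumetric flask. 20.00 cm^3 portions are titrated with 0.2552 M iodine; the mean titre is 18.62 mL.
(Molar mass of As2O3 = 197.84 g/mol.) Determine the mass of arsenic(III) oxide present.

5.876 g

As2O3 + 2 I2 + 2 H2O → As2O5 + 4 HI
n(I2) per titration = 0.01862 × 0.2552 = 4.752 × 10^-3 mol
From the 1:2 ratio, n(As2O3) in each aliquot = 1/2 × 4.752 × 10^-3 = 2.376 × 10^-3 mol
n(As2O3) in the whole flask = 2.376 × 10^-3 × 250.0/20.00 = 0.02970 mol
mass of As2O3 = 0.02970 × 197.84 = 5.876 g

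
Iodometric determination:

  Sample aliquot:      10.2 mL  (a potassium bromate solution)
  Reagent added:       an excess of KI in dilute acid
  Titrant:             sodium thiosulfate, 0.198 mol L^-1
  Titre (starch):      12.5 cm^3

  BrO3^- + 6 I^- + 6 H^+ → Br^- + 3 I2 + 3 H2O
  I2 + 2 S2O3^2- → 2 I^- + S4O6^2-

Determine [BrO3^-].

0.0404 mol/L

n(S2O3^2-) = 0.0125 × 0.198 = 2.48 × 10^-3 mol
n(I2) = n(S2O3^2-)/2 = 1.24 × 10^-3 mol
From the 1:3 ratio, n(BrO3^-) in the aliquot = 1/3 × 1.24 × 10^-3 = 4.12 × 10^-4 mol
[BrO3^-] = 4.12 × 10^-4 / 0.0102 = 0.0404 mol/L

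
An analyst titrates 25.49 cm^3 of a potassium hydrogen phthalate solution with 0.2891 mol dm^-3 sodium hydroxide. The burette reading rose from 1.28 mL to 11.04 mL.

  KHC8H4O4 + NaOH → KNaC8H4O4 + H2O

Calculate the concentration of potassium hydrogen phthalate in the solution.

0.1107 mol/L

n(NaOH) = 0.009760 L × 0.2891 mol/L = 2.822 × 10^-3 mol
n(KHC8H4O4) = 2.822 × 10^-3 mol (1:1 mole ratio)
[KHC8H4O4] = 2.822 × 10^-3 mol / 0.02549 L = 0.1107 mol/L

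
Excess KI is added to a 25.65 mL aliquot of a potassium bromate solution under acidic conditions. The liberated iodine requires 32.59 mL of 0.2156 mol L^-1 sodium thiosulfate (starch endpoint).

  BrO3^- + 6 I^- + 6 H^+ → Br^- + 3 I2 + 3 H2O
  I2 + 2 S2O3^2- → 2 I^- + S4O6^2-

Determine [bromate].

0.04566 mol/L

n(S2O3^2-) = 0.03259 × 0.2156 = 7.026 × 10^-3 mol
n(I2) = n(S2O3^2-)/2 = 3.513 × 10^-3 mol
From the 1:3 ratio, n(BrO3^-) in the aliquot = 1/3 × 3.513 × 10^-3 = 1.171 × 10^-3 mol
[BrO3^-] = 1.171 × 10^-3 / 0.02565 = 0.04566 mol/L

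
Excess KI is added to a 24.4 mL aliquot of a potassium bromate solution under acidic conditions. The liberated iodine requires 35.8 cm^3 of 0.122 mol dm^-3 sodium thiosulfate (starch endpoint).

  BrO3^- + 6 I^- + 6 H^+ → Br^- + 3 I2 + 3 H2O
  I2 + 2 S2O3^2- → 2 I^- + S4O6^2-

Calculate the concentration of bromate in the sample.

n(S2O3^2-) = 0.0358 × 0.122 = 4.37 × 10^-3 mol
n(I2) = n(S2O3^2-)/2 = 2.18 × 10^-3 mol
From the 1:3 ratio, n(BrO3^-) in the aliquot = 1/3 × 2.18 × 10^-3 = 7.28 × 10^-4 mol
[BrO3^-] = 7.28 × 10^-4 / 0.0244 = 0.0298 mol/L

0.0298 mol/L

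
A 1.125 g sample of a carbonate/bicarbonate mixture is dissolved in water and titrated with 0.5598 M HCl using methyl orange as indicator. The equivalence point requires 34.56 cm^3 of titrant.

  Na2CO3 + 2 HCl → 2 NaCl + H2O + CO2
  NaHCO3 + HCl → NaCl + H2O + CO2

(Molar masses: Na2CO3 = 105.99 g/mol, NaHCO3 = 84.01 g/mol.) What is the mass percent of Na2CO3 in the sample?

n(HCl) = 0.03456 × 0.5598 = 0.01935 mol
Let x = n(Na2CO3), y = n(NaHCO3).
Titrant: 2x + 1y = 0.01935;  mass: 105.99x + 84.01y = 1.125
Solving, x = 8.066 × 10^-3 mol, y = 3.215 × 10^-3 mol
mass of Na2CO3 = 8.066 × 10^-3 × 105.99 = 0.8549 g
% Na2CO3 = 0.8549 / 1.125 × 100 = 75.99 %

75.99 %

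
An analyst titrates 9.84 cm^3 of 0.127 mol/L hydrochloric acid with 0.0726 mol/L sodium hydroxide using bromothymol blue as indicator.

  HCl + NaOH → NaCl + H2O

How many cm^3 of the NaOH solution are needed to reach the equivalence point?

n(HCl) = 0.00984 L × 0.127 mol/L = 1.25 × 10^-3 mol
n(NaOH) = 1.25 × 10^-3 mol (1:1 stoichiometry)
V(NaOH) = 1.25 × 10^-3 mol / 0.0726 mol/L = 0.0172 L = 17.2 mL

17.2 mL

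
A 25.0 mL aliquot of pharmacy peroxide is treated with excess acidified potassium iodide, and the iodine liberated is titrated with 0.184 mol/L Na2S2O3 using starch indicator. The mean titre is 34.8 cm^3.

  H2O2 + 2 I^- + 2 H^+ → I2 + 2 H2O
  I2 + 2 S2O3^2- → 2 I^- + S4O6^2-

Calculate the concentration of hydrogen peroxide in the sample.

n(S2O3^2-) = 0.0348 × 0.184 = 6.40 × 10^-3 mol
n(I2) = n(S2O3^2-)/2 = 3.20 × 10^-3 mol
n(H2O2) in the aliquot = 3.20 × 10^-3 mol (1:1 ratio)
[H2O2] = 3.20 × 10^-3 / 0.0250 = 0.128 mol/L

0.128 mol/L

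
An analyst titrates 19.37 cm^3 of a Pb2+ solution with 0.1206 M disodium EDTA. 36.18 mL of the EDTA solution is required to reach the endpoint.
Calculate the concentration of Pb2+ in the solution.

Pb^2+ + EDTA^4- → [Pb(EDTA)]^2-
n(EDTA) = 0.03618 L × 0.1206 mol/L = 4.363 × 10^-3 mol
n(Pb2+) = 4.363 × 10^-3 mol (1:1 mole ratio)
[Pb2+] = 4.363 × 10^-3 mol / 0.01937 L = 0.2253 mol/L

0.2253 M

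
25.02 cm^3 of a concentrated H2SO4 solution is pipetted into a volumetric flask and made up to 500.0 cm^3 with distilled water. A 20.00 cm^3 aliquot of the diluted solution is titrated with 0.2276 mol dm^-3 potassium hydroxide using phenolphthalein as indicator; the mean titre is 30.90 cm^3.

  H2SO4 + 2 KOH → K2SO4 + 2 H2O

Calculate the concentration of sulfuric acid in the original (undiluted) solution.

n(KOH) = 0.03090 × 0.2276 = 7.033 × 10^-3 mol
From the 1:2 ratio, n(H2SO4) in the aliquot = 1/2 × 7.033 × 10^-3 = 3.516 × 10^-3 mol
[H2SO4]_dilute = 3.516 × 10^-3 / 0.02000 = 0.1758 mol/L
Dilution factor = 500.0 / 25.02 = 19.98
[H2SO4]_stock = 0.1758 × 19.98 = 3.514 mol/L

3.514 mol/L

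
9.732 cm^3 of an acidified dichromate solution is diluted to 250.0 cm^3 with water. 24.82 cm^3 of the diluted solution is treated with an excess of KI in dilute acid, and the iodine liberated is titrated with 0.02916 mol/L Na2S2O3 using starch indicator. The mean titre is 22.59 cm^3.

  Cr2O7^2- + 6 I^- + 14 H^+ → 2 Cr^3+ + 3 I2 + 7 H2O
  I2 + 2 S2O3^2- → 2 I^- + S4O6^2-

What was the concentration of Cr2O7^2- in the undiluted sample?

0.1136 mol/L

n(S2O3^2-) = 0.02259 × 0.02916 = 6.587 × 10^-4 mol
n(I2) = n(S2O3^2-)/2 = 3.294 × 10^-4 mol
From the 1:3 ratio, n(Cr2O7^2-) in the aliquot = 1/3 × 3.294 × 10^-4 = 1.098 × 10^-4 mol
[Cr2O7^2-]_dilute = 1.098 × 10^-4 / 0.02482 = 0.004423 mol/L
[Cr2O7^2-]_original = 0.004423 × 250.0/9.732 = 0.1136 mol/L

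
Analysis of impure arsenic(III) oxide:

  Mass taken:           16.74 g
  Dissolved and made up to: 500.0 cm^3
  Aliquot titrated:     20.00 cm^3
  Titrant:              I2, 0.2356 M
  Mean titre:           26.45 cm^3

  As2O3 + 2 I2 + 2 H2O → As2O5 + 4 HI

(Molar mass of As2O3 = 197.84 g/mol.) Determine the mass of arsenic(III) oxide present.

15.41 g

n(I2) per titration = 0.02645 × 0.2356 = 6.232 × 10^-3 mol
From the 1:2 ratio, n(As2O3) in each aliquot = 1/2 × 6.232 × 10^-3 = 3.116 × 10^-3 mol
n(As2O3) in the whole flask = 3.116 × 10^-3 × 500.0/20.00 = 0.07790 mol
mass of As2O3 = 0.07790 × 197.84 = 15.41 g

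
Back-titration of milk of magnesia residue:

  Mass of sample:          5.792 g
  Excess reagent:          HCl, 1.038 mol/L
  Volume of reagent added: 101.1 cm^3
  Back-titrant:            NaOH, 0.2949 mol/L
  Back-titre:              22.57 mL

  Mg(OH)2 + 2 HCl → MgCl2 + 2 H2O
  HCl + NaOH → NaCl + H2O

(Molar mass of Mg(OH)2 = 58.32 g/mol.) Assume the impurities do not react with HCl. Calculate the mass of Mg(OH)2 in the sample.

2.866 g

n(HCl) added = 0.1011 × 1.038 = 0.1049 mol
n(NaOH) used in back-titration = 0.02257 × 0.2949 = 6.656 × 10^-3 mol
n(HCl) left over = 6.656 × 10^-3 mol (1:1 ratio)
n(HCl) consumed by analyte = 0.1049 − 6.656 × 10^-3 = 0.09829 mol
From the 1:2 ratio, n(Mg(OH)2) = 1/2 × 0.09829 = 0.04914 mol
mass of Mg(OH)2 = 0.04914 × 58.32 = 2.866 g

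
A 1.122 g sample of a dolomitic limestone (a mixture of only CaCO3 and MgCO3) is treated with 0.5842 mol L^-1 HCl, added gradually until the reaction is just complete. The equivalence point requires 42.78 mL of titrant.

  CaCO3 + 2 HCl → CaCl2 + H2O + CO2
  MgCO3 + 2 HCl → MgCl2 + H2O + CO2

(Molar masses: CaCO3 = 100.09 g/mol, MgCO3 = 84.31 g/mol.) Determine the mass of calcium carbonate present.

n(HCl) = 0.04278 × 0.5842 = 0.02499 mol
Let x = n(CaCO3), y = n(MgCO3).
Titrant: 2x + 2y = 0.02499;  mass: 100.09x + 84.31y = 1.122
Solving, x = 4.338 × 10^-3 mol, y = 8.158 × 10^-3 mol
mass of CaCO3 = 4.338 × 10^-3 × 100.09 = 0.4342 g

0.4342 g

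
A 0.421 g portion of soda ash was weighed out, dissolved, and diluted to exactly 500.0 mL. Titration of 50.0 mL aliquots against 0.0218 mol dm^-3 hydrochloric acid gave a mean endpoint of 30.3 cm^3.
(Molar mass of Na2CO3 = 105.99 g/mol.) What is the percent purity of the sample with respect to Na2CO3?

Na2CO3 + 2 HCl → 2 NaCl + H2O + CO2
n(HCl) per titration = 0.0303 × 0.0218 = 6.61 × 10^-4 mol
From the 1:2 ratio, n(Na2CO3) in each aliquot = 1/2 × 6.61 × 10^-4 = 3.30 × 10^-4 mol
n(Na2CO3) in the whole flask = 3.30 × 10^-4 × 500.0/50.0 = 3.30 × 10^-3 mol
mass of Na2CO3 = 3.30 × 10^-3 × 105.99 = 0.350 g
% Na2CO3 = 0.350 / 0.421 × 100 = 83.1 %

83.1 %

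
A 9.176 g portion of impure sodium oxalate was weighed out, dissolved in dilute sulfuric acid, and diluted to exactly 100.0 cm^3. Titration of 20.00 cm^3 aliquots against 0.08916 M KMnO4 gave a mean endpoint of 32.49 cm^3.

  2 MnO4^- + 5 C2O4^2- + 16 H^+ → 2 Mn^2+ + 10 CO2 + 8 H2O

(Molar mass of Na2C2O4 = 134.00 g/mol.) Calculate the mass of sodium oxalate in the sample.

4.852 g

n(KMnO4) per titration = 0.03249 × 0.08916 = 2.897 × 10^-3 mol
From the 5:2 ratio, n(Na2C2O4) in each aliquot = 5/2 × 2.897 × 10^-3 = 7.242 × 10^-3 mol
n(Na2C2O4) in the whole flask = 7.242 × 10^-3 × 100.0/20.00 = 0.03621 mol
mass of Na2C2O4 = 0.03621 × 134.00 = 4.852 g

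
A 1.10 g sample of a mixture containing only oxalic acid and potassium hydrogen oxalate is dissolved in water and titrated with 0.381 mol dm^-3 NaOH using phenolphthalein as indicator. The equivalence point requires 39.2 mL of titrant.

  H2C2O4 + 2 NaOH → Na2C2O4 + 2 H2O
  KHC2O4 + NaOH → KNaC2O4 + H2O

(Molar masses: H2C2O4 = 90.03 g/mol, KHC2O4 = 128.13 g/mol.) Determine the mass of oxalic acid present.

0.441 g

n(NaOH) = 0.0392 × 0.381 = 0.0149 mol
Let x = n(H2C2O4), y = n(KHC2O4).
Titrant: 2x + 1y = 0.0149;  mass: 90.03x + 128.13y = 1.10
Solving, x = 4.89 × 10^-3 mol, y = 5.15 × 10^-3 mol
mass of H2C2O4 = 4.89 × 10^-3 × 90.03 = 0.441 g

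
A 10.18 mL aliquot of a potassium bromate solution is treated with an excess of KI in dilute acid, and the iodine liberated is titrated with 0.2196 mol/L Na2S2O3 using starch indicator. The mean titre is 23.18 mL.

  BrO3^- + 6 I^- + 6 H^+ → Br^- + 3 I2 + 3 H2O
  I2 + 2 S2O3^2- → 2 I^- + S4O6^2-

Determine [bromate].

0.08334 mol/L

n(S2O3^2-) = 0.02318 × 0.2196 = 5.090 × 10^-3 mol
n(I2) = n(S2O3^2-)/2 = 2.545 × 10^-3 mol
From the 1:3 ratio, n(BrO3^-) in the aliquot = 1/3 × 2.545 × 10^-3 = 8.484 × 10^-4 mol
[BrO3^-] = 8.484 × 10^-4 / 0.01018 = 0.08334 mol/L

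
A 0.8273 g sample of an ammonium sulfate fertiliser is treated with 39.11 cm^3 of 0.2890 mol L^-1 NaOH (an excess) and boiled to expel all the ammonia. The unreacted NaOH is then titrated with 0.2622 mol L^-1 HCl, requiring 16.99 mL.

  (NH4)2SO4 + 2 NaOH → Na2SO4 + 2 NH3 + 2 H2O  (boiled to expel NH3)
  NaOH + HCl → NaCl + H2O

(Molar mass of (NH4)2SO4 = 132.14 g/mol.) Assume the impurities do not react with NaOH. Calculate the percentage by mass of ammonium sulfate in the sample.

54.69 %

n(NaOH) added = 0.03911 × 0.2890 = 0.01130 mol
n(HCl) used in back-titration = 0.01699 × 0.2622 = 4.455 × 10^-3 mol
n(NaOH) left over = 4.455 × 10^-3 mol (1:1 ratio)
n(NaOH) consumed by analyte = 0.01130 − 4.455 × 10^-3 = 6.848 × 10^-3 mol
From the 1:2 ratio, n((NH4)2SO4) = 1/2 × 6.848 × 10^-3 = 3.424 × 10^-3 mol
mass of (NH4)2SO4 = 3.424 × 10^-3 × 132.14 = 0.4524 g
% (NH4)2SO4 = 0.4524 / 0.8273 × 100 = 54.69 %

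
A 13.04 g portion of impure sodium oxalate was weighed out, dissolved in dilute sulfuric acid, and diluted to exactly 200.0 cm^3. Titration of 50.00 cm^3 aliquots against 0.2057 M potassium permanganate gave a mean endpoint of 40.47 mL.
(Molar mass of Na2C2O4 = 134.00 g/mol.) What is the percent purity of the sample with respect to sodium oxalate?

85.55 %

2 MnO4^- + 5 C2O4^2- + 16 H^+ → 2 Mn^2+ + 10 CO2 + 8 H2O
n(KMnO4) per titration = 0.04047 × 0.2057 = 8.325 × 10^-3 mol
From the 5:2 ratio, n(Na2C2O4) in each aliquot = 5/2 × 8.325 × 10^-3 = 0.02081 mol
n(Na2C2O4) in the whole flask = 0.02081 × 200.0/50.00 = 0.08325 mol
mass of Na2C2O4 = 0.08325 × 134.00 = 11.16 g
% Na2C2O4 = 11.16 / 13.04 × 100 = 85.55 %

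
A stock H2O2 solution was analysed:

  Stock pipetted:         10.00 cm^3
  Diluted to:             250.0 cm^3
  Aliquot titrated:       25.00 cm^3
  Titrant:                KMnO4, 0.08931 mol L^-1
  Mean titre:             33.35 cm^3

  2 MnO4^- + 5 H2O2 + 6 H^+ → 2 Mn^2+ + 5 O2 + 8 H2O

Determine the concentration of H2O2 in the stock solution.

n(KMnO4) = 0.03335 × 0.08931 = 2.978 × 10^-3 mol
From the 5:2 ratio, n(H2O2) in the aliquot = 5/2 × 2.978 × 10^-3 = 7.446 × 10^-3 mol
[H2O2]_dilute = 7.446 × 10^-3 / 0.02500 = 0.2978 mol/L
Dilution factor = 250.0 / 10.00 = 25.00
[H2O2]_stock = 0.2978 × 25.00 = 7.446 mol/L

7.446 mol/L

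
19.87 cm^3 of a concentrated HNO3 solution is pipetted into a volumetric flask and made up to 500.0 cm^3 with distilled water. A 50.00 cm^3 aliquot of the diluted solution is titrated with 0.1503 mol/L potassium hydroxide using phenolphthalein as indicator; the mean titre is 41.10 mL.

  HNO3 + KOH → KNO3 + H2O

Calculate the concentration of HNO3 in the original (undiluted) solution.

3.109 mol/L

n(KOH) = 0.04110 × 0.1503 = 6.177 × 10^-3 mol
n(HNO3) in the aliquot = 6.177 × 10^-3 mol (1:1 ratio)
[HNO3]_dilute = 6.177 × 10^-3 / 0.05000 = 0.1235 mol/L
Dilution factor = 500.0 / 19.87 = 25.16
[HNO3]_stock = 0.1235 × 25.16 = 3.109 mol/L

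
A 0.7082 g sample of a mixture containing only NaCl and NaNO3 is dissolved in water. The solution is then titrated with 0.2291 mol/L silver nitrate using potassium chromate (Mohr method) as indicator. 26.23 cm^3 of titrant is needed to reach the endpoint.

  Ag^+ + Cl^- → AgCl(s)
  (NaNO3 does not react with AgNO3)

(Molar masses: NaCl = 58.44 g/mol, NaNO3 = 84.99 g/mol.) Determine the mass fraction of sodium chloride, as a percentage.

n(AgNO3) = 0.02623 × 0.2291 = 6.009 × 10^-3 mol
Let x = n(NaCl), y = n(NaNO3).
Titrant: 1x = 6.009 × 10^-3;  mass: 58.44x + 84.99y = 0.7082
Solving, x = 6.009 × 10^-3 mol, y = 4.201 × 10^-3 mol
mass of NaCl = 6.009 × 10^-3 × 58.44 = 0.3512 g
% NaCl = 0.3512 / 0.7082 × 100 = 49.59 %

49.59 %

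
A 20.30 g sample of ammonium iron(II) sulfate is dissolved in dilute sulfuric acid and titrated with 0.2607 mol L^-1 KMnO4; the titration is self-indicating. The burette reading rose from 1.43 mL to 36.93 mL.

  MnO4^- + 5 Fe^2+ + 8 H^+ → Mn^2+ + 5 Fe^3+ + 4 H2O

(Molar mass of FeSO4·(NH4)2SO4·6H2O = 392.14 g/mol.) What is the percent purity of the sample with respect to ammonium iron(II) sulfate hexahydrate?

n(KMnO4) = 0.03550 L × 0.2607 mol/L = 9.255 × 10^-3 mol
From the 5:1 ratio, n(FeSO4·(NH4)2SO4·6H2O) = 5/1 × 9.255 × 10^-3 = 0.04627 mol
mass of FeSO4·(NH4)2SO4·6H2O = 0.04627 × 392.14 g/mol = 18.15 g
% FeSO4·(NH4)2SO4·6H2O = 18.15 / 20.30 × 100 = 89.39 %

89.39 %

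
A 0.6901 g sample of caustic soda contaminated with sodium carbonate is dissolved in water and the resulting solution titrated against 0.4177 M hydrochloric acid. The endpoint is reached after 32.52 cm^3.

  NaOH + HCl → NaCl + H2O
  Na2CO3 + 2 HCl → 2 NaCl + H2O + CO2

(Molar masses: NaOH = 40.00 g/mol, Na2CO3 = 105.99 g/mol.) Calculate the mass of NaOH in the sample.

0.09161 g

n(HCl) = 0.03252 × 0.4177 = 0.01358 mol
Let x = n(NaOH), y = n(Na2CO3).
Titrant: 1x + 2y = 0.01358;  mass: 40.00x + 105.99y = 0.6901
Solving, x = 2.290 × 10^-3 mol, y = 5.647 × 10^-3 mol
mass of NaOH = 2.290 × 10^-3 × 40.00 = 0.09161 g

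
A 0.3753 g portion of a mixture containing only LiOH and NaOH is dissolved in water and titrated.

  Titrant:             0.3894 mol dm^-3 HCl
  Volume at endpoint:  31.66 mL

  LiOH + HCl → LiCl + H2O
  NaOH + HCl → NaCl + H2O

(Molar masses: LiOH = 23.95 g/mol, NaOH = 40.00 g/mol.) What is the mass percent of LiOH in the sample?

n(HCl) = 0.03166 × 0.3894 = 0.01233 mol
Let x = n(LiOH), y = n(NaOH).
Titrant: 1x + 1y = 0.01233;  mass: 23.95x + 40.00y = 0.3753
Solving, x = 7.342 × 10^-3 mol, y = 4.987 × 10^-3 mol
mass of LiOH = 7.342 × 10^-3 × 23.95 = 0.1758 g
% LiOH = 0.1758 / 0.3753 × 100 = 46.85 %

46.85 %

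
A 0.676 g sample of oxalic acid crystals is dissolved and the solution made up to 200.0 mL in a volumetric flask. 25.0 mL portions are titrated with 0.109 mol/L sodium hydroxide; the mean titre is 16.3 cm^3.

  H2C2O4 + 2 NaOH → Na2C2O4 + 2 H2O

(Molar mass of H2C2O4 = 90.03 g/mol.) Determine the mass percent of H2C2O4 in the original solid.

n(NaOH) per titration = 0.0163 × 0.109 = 1.78 × 10^-3 mol
From the 1:2 ratio, n(H2C2O4) in each aliquot = 1/2 × 1.78 × 10^-3 = 8.88 × 10^-4 mol
n(H2C2O4) in the whole flask = 8.88 × 10^-4 × 200.0/25.0 = 7.11 × 10^-3 mol
mass of H2C2O4 = 7.11 × 10^-3 × 90.03 = 0.640 g
% H2C2O4 = 0.640 / 0.676 × 100 = 94.6 %

94.6 %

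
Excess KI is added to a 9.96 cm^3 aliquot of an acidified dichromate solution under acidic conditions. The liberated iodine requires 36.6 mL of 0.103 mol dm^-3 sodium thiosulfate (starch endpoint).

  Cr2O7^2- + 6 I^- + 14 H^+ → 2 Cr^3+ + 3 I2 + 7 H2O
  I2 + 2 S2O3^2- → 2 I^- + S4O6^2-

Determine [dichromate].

0.0631 mol/L

n(S2O3^2-) = 0.0366 × 0.103 = 3.77 × 10^-3 mol
n(I2) = n(S2O3^2-)/2 = 1.88 × 10^-3 mol
From the 1:3 ratio, n(Cr2O7^2-) in the aliquot = 1/3 × 1.88 × 10^-3 = 6.28 × 10^-4 mol
[Cr2O7^2-] = 6.28 × 10^-4 / 0.00996 = 0.0631 mol/L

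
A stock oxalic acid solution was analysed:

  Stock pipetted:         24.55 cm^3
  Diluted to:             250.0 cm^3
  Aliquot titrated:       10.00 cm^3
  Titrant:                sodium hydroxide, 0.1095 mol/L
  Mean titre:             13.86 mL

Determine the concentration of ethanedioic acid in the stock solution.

0.7727 mol/L

H2C2O4 + 2 NaOH → Na2C2O4 + 2 H2O
n(NaOH) = 0.01386 × 0.1095 = 1.518 × 10^-3 mol
From the 1:2 ratio, n(H2C2O4) in the aliquot = 1/2 × 1.518 × 10^-3 = 7.588 × 10^-4 mol
[H2C2O4]_dilute = 7.588 × 10^-4 / 0.01000 = 0.07588 mol/L
Dilution factor = 250.0 / 24.55 = 10.18
[H2C2O4]_stock = 0.07588 × 10.18 = 0.7727 mol/L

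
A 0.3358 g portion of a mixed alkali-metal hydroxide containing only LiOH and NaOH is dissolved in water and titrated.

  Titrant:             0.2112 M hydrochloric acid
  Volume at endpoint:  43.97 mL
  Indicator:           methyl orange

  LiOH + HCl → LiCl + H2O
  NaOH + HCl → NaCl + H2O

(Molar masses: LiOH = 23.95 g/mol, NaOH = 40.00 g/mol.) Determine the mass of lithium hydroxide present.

n(HCl) = 0.04397 × 0.2112 = 9.286 × 10^-3 mol
Let x = n(LiOH), y = n(NaOH).
Titrant: 1x + 1y = 9.286 × 10^-3;  mass: 23.95x + 40.00y = 0.3358
Solving, x = 2.222 × 10^-3 mol, y = 7.065 × 10^-3 mol
mass of LiOH = 2.222 × 10^-3 × 23.95 = 0.05321 g

0.05321 g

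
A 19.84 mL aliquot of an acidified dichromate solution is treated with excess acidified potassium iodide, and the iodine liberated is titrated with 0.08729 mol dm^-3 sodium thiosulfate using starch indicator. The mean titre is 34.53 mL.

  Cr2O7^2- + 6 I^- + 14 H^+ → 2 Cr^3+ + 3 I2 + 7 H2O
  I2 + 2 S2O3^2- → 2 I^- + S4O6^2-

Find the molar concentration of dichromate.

0.02532 mol/L

n(S2O3^2-) = 0.03453 × 0.08729 = 3.014 × 10^-3 mol
n(I2) = n(S2O3^2-)/2 = 1.507 × 10^-3 mol
From the 1:3 ratio, n(Cr2O7^2-) in the aliquot = 1/3 × 1.507 × 10^-3 = 5.024 × 10^-4 mol
[Cr2O7^2-] = 5.024 × 10^-4 / 0.01984 = 0.02532 mol/L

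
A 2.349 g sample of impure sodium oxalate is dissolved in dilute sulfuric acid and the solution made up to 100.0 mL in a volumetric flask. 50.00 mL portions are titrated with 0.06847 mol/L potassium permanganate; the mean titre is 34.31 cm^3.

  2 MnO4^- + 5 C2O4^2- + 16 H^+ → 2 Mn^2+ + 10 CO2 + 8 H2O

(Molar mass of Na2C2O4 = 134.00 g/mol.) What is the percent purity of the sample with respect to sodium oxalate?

n(KMnO4) per titration = 0.03431 × 0.06847 = 2.349 × 10^-3 mol
From the 5:2 ratio, n(Na2C2O4) in each aliquot = 5/2 × 2.349 × 10^-3 = 5.873 × 10^-3 mol
n(Na2C2O4) in the whole flask = 5.873 × 10^-3 × 100.0/50.00 = 0.01175 mol
mass of Na2C2O4 = 0.01175 × 134.00 = 1.574 g
% Na2C2O4 = 1.574 / 2.349 × 100 = 67.01 %

67.01 %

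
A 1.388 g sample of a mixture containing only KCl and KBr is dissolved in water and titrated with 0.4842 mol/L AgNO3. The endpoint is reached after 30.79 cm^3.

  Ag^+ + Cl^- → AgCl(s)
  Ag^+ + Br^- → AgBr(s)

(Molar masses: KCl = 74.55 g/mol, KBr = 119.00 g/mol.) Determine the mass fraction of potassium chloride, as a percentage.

46.66 %

n(AgNO3) = 0.03079 × 0.4842 = 0.01491 mol
Let x = n(KCl), y = n(KBr).
Titrant: 1x + 1y = 0.01491;  mass: 74.55x + 119.00y = 1.388
Solving, x = 8.686 × 10^-3 mol, y = 6.222 × 10^-3 mol
mass of KCl = 8.686 × 10^-3 × 74.55 = 0.6476 g
% KCl = 0.6476 / 1.388 × 100 = 46.66 %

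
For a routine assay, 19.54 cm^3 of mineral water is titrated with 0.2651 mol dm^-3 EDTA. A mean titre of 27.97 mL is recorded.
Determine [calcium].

0.3795 mol/L

Ca^2+ + EDTA^4- → [Ca(EDTA)]^2-
n(EDTA) = 0.02797 L × 0.2651 mol/L = 7.415 × 10^-3 mol
n(Ca2+) = 7.415 × 10^-3 mol (1:1 mole ratio)
[Ca2+] = 7.415 × 10^-3 mol / 0.01954 L = 0.3795 mol/L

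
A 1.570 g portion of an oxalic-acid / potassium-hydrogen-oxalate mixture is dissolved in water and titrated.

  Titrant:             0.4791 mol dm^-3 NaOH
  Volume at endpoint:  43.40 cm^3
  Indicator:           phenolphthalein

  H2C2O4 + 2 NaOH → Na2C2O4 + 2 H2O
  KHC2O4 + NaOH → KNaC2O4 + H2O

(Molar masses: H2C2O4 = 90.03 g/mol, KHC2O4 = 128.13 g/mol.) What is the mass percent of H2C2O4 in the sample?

37.75 %

n(NaOH) = 0.04340 × 0.4791 = 0.02079 mol
Let x = n(H2C2O4), y = n(KHC2O4).
Titrant: 2x + 1y = 0.02079;  mass: 90.03x + 128.13y = 1.570
Solving, x = 6.582 × 10^-3 mol, y = 7.628 × 10^-3 mol
mass of H2C2O4 = 6.582 × 10^-3 × 90.03 = 0.5926 g
% H2C2O4 = 0.5926 / 1.570 × 100 = 37.75 %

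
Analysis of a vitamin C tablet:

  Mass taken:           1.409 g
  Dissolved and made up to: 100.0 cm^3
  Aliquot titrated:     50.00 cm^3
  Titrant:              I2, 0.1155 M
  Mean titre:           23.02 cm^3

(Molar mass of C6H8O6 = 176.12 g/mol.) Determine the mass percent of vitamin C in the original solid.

C6H8O6 + I2 → C6H6O6 + 2 HI
n(I2) per titration = 0.02302 × 0.1155 = 2.659 × 10^-3 mol
n(C6H8O6) in each aliquot = 2.659 × 10^-3 mol (1:1 ratio)
n(C6H8O6) in the whole flask = 2.659 × 10^-3 × 100.0/50.00 = 5.318 × 10^-3 mol
mass of C6H8O6 = 5.318 × 10^-3 × 176.12 = 0.9365 g
% C6H8O6 = 0.9365 / 1.409 × 100 = 66.47 %

66.47 %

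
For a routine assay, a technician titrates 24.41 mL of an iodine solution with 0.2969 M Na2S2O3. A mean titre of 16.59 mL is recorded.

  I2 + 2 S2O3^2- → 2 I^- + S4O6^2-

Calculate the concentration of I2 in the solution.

n(Na2S2O3) = 0.01659 L × 0.2969 mol/L = 4.926 × 10^-3 mol
From the 1:2 mole ratio, n(I2) = 1/2 × 4.926 × 10^-3 = 2.463 × 10^-3 mol
[I2] = 2.463 × 10^-3 mol / 0.02441 L = 0.1009 mol/L

0.1009 M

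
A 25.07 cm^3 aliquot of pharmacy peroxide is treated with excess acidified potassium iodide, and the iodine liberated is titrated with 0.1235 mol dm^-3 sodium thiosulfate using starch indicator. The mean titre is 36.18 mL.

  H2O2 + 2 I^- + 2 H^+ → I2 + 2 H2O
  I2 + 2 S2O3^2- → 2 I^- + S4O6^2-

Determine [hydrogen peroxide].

n(S2O3^2-) = 0.03618 × 0.1235 = 4.468 × 10^-3 mol
n(I2) = n(S2O3^2-)/2 = 2.234 × 10^-3 mol
n(H2O2) in the aliquot = 2.234 × 10^-3 mol (1:1 ratio)
[H2O2] = 2.234 × 10^-3 / 0.02507 = 0.08912 mol/L

0.08912 mol/L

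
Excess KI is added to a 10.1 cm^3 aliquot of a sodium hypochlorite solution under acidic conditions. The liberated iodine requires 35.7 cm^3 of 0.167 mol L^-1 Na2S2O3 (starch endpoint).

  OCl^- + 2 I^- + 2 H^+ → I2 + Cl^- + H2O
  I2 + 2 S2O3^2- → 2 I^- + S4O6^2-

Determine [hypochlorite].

n(S2O3^2-) = 0.0357 × 0.167 = 5.96 × 10^-3 mol
n(I2) = n(S2O3^2-)/2 = 2.98 × 10^-3 mol
n(OCl^-) in the aliquot = 2.98 × 10^-3 mol (1:1 ratio)
[OCl^-] = 2.98 × 10^-3 / 0.0101 = 0.295 mol/L

0.295 mol/L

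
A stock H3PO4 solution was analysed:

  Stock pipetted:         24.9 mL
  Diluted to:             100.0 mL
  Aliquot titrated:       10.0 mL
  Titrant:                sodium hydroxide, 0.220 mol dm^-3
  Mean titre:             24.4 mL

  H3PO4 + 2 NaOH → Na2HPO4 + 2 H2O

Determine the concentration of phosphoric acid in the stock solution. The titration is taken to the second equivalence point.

n(NaOH) = 0.0244 × 0.220 = 5.37 × 10^-3 mol
From the 1:2 ratio, n(H3PO4) in the aliquot = 1/2 × 5.37 × 10^-3 = 2.68 × 10^-3 mol
[H3PO4]_dilute = 2.68 × 10^-3 / 0.0100 = 0.268 mol/L
Dilution factor = 100.0 / 24.9 = 4.016
[H3PO4]_stock = 0.268 × 4.016 = 1.08 mol/L

1.08 mol/L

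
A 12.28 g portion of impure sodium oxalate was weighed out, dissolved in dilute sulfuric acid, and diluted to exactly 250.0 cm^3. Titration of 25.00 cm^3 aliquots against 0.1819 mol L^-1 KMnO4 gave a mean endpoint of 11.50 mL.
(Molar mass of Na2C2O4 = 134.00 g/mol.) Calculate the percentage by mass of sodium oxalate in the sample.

2 MnO4^- + 5 C2O4^2- + 16 H^+ → 2 Mn^2+ + 10 CO2 + 8 H2O
n(KMnO4) per titration = 0.01150 × 0.1819 = 2.092 × 10^-3 mol
From the 5:2 ratio, n(Na2C2O4) in each aliquot = 5/2 × 2.092 × 10^-3 = 5.230 × 10^-3 mol
n(Na2C2O4) in the whole flask = 5.230 × 10^-3 × 250.0/25.00 = 0.05230 mol
mass of Na2C2O4 = 0.05230 × 134.00 = 7.008 g
% Na2C2O4 = 7.008 / 12.28 × 100 = 57.07 %

57.07 %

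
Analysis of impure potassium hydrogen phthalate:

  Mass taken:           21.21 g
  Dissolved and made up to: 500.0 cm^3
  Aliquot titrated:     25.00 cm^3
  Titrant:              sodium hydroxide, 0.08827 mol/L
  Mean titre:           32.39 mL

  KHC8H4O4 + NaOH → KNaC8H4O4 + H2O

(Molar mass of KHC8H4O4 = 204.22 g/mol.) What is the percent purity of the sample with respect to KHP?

n(NaOH) per titration = 0.03239 × 0.08827 = 2.859 × 10^-3 mol
n(KHC8H4O4) in each aliquot = 2.859 × 10^-3 mol (1:1 ratio)
n(KHC8H4O4) in the whole flask = 2.859 × 10^-3 × 500.0/25.00 = 0.05718 mol
mass of KHC8H4O4 = 0.05718 × 204.22 = 11.68 g
% KHC8H4O4 = 11.68 / 21.21 × 100 = 55.06 %

55.06 %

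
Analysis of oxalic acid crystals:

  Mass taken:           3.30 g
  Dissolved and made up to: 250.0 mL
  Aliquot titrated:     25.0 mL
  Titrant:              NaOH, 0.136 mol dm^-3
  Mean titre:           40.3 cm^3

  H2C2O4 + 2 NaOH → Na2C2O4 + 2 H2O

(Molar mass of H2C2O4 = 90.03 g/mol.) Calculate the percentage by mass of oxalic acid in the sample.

74.8 %

n(NaOH) per titration = 0.0403 × 0.136 = 5.48 × 10^-3 mol
From the 1:2 ratio, n(H2C2O4) in each aliquot = 1/2 × 5.48 × 10^-3 = 2.74 × 10^-3 mol
n(H2C2O4) in the whole flask = 2.74 × 10^-3 × 250.0/25.0 = 0.0274 mol
mass of H2C2O4 = 0.0274 × 90.03 = 2.47 g
% H2C2O4 = 2.47 / 3.30 × 100 = 74.8 %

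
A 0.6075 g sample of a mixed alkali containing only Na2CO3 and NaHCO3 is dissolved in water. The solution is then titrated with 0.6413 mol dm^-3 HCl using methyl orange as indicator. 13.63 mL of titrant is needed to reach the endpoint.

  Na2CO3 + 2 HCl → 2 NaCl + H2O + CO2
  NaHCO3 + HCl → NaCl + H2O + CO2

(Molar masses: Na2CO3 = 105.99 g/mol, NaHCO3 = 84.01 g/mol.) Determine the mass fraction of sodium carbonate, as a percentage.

35.67 %

n(HCl) = 0.01363 × 0.6413 = 8.741 × 10^-3 mol
Let x = n(Na2CO3), y = n(NaHCO3).
Titrant: 2x + 1y = 8.741 × 10^-3;  mass: 105.99x + 84.01y = 0.6075
Solving, x = 2.045 × 10^-3 mol, y = 4.652 × 10^-3 mol
mass of Na2CO3 = 2.045 × 10^-3 × 105.99 = 0.2167 g
% Na2CO3 = 0.2167 / 0.6075 × 100 = 35.67 %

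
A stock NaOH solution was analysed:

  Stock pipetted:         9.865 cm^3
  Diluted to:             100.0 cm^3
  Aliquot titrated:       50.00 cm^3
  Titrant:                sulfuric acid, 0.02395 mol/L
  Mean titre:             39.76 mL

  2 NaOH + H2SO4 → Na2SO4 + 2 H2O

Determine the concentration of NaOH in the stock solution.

0.3861 mol/L

n(H2SO4) = 0.03976 × 0.02395 = 9.523 × 10^-4 mol
From the 2:1 ratio, n(NaOH) in the aliquot = 2/1 × 9.523 × 10^-4 = 1.905 × 10^-3 mol
[NaOH]_dilute = 1.905 × 10^-3 / 0.05000 = 0.03809 mol/L
Dilution factor = 100.0 / 9.865 = 10.14
[NaOH]_stock = 0.03809 × 10.14 = 0.3861 mol/L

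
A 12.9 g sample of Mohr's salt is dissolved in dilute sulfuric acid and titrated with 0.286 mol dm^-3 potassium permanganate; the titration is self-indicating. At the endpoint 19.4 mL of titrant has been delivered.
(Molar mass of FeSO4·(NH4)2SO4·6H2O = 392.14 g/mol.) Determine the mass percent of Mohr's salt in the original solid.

MnO4^- + 5 Fe^2+ + 8 H^+ → Mn^2+ + 5 Fe^3+ + 4 H2O
n(KMnO4) = 0.0194 L × 0.286 mol/L = 5.55 × 10^-3 mol
From the 5:1 ratio, n(FeSO4·(NH4)2SO4·6H2O) = 5/1 × 5.55 × 10^-3 = 0.0277 mol
mass of FeSO4·(NH4)2SO4·6H2O = 0.0277 × 392.14 g/mol = 10.9 g
% FeSO4·(NH4)2SO4·6H2O = 10.9 / 12.9 × 100 = 84.3 %

84.3 %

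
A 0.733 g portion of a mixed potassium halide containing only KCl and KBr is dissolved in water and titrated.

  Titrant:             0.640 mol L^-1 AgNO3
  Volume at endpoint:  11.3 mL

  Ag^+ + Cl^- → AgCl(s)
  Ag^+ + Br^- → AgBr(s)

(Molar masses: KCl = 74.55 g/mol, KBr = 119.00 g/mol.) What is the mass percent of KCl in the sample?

n(AgNO3) = 0.0113 × 0.640 = 7.23 × 10^-3 mol
Let x = n(KCl), y = n(KBr).
Titrant: 1x + 1y = 7.23 × 10^-3;  mass: 74.55x + 119.00y = 0.733
Solving, x = 2.87 × 10^-3 mol, y = 4.36 × 10^-3 mol
mass of KCl = 2.87 × 10^-3 × 74.55 = 0.214 g
% KCl = 0.214 / 0.733 × 100 = 29.2 %

29.2 %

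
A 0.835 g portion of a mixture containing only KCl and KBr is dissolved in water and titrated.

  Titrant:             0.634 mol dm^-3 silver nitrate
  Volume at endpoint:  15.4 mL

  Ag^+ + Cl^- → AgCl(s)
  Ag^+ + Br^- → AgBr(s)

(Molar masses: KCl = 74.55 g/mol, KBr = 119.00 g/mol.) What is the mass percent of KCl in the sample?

65.7 %

n(AgNO3) = 0.0154 × 0.634 = 9.76 × 10^-3 mol
Let x = n(KCl), y = n(KBr).
Titrant: 1x + 1y = 9.76 × 10^-3;  mass: 74.55x + 119.00y = 0.835
Solving, x = 7.35 × 10^-3 mol, y = 2.41 × 10^-3 mol
mass of KCl = 7.35 × 10^-3 × 74.55 = 0.548 g
% KCl = 0.548 / 0.835 × 100 = 65.7 %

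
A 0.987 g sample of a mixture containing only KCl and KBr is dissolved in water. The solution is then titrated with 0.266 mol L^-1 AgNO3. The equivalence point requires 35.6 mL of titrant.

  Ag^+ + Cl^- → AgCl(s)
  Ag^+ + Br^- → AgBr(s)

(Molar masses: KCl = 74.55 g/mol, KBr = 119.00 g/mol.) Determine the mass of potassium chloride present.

0.235 g

n(AgNO3) = 0.0356 × 0.266 = 9.47 × 10^-3 mol
Let x = n(KCl), y = n(KBr).
Titrant: 1x + 1y = 9.47 × 10^-3;  mass: 74.55x + 119.00y = 0.987
Solving, x = 3.15 × 10^-3 mol, y = 6.32 × 10^-3 mol
mass of KCl = 3.15 × 10^-3 × 74.55 = 0.235 g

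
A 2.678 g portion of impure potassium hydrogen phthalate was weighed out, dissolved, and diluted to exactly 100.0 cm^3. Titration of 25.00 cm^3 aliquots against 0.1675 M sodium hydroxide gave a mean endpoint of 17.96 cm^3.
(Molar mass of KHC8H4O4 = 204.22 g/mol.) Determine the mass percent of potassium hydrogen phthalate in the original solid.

KHC8H4O4 + NaOH → KNaC8H4O4 + H2O
n(NaOH) per titration = 0.01796 × 0.1675 = 3.008 × 10^-3 mol
n(KHC8H4O4) in each aliquot = 3.008 × 10^-3 mol (1:1 ratio)
n(KHC8H4O4) in the whole flask = 3.008 × 10^-3 × 100.0/25.00 = 0.01203 mol
mass of KHC8H4O4 = 0.01203 × 204.22 = 2.457 g
% KHC8H4O4 = 2.457 / 2.678 × 100 = 91.76 %

91.76 %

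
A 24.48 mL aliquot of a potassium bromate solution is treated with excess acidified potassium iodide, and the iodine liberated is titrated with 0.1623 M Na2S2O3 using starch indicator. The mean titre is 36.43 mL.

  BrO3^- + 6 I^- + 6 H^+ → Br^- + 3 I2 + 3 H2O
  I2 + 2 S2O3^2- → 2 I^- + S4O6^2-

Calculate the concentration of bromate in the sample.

n(S2O3^2-) = 0.03643 × 0.1623 = 5.913 × 10^-3 mol
n(I2) = n(S2O3^2-)/2 = 2.956 × 10^-3 mol
From the 1:3 ratio, n(BrO3^-) in the aliquot = 1/3 × 2.956 × 10^-3 = 9.854 × 10^-4 mol
[BrO3^-] = 9.854 × 10^-4 / 0.02448 = 0.04025 mol/L

0.04025 M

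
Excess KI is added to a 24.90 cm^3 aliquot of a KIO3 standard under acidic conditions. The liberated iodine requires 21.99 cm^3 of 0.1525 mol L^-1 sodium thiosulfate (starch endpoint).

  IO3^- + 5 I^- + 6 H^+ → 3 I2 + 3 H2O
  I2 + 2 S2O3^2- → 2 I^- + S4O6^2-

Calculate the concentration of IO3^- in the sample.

0.02245 mol/L

n(S2O3^2-) = 0.02199 × 0.1525 = 3.353 × 10^-3 mol
n(I2) = n(S2O3^2-)/2 = 1.677 × 10^-3 mol
From the 1:3 ratio, n(IO3^-) in the aliquot = 1/3 × 1.677 × 10^-3 = 5.589 × 10^-4 mol
[IO3^-] = 5.589 × 10^-4 / 0.02490 = 0.02245 mol/L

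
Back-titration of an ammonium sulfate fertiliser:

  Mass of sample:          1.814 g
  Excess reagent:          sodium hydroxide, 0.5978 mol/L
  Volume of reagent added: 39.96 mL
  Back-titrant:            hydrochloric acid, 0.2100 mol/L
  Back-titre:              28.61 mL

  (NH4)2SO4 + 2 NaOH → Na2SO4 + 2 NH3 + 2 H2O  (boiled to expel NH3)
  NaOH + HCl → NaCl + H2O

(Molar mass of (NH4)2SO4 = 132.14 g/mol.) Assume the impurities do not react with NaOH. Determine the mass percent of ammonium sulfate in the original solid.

65.12 %

n(NaOH) added = 0.03996 × 0.5978 = 0.02389 mol
n(HCl) used in back-titration = 0.02861 × 0.2100 = 6.008 × 10^-3 mol
n(NaOH) left over = 6.008 × 10^-3 mol (1:1 ratio)
n(NaOH) consumed by analyte = 0.02389 − 6.008 × 10^-3 = 0.01788 mol
From the 1:2 ratio, n((NH4)2SO4) = 1/2 × 0.01788 = 8.940 × 10^-3 mol
mass of (NH4)2SO4 = 8.940 × 10^-3 × 132.14 = 1.181 g
% (NH4)2SO4 = 1.181 / 1.814 × 100 = 65.12 %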